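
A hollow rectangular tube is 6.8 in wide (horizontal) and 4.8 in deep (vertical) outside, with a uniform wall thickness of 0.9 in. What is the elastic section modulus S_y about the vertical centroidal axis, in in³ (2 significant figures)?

Treat the section as a set of non-overlapping primitives; coordinates are from the bounding-box lower-left.
Outer rectangle: 6.8 × 4.8, A = 32.64 in², x = 3.4 in, Ī = 125.8 in⁴.
Inner void (subtracted): 5 × 3, A = 15 in², x = 3.4 in, Ī = 31.25 in⁴.
By symmetry the centroid is at mid-width, x̄ = 3.4 in.
All pieces are centred on the vertical centroidal axis, so I = ΣĪ (holes subtracted) = 94.52 in⁴.
Extreme fibre distance c = 3.4 in; S = I/c = 27.8 in³.

S_y ≈ 28 in³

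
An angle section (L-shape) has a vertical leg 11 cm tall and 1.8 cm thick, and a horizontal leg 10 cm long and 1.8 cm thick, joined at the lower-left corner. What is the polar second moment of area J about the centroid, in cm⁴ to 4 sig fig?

Decompose the section into non-overlapping parts with the origin at the bottom-left of its bounding rectangle.
Vertical leg: 1.8 × 11, A = 19.8 cm², y = 5.5 cm, Ī = 199.65 cm⁴.
Horizontal leg (remainder): 8.2 × 1.8, A = 14.76 cm², y = 0.9 cm, Ī = 3.9852 cm⁴.
Centroid: ȳ = ΣA·y / ΣA = 3.53542 cm.
Transfer each piece to the centroidal x-axis using Ī + A·d² with d = y − 3.53542:
  vertical leg: d = 1.96458 cm → contributes +276.07 cm⁴
  horizontal leg (remainder): d = -2.63542 cm → contributes +106.5 cm⁴
Total I = 382.569 cm⁴.
For the y-axis: x̄ = 3.03542 cm.
Repeating about the centroidal y-axis gives I_y = 299.457 cm⁴.
Polar second moment: J = I_x + I_y = 682.027 cm⁴.

J ≈ 682.0 cm⁴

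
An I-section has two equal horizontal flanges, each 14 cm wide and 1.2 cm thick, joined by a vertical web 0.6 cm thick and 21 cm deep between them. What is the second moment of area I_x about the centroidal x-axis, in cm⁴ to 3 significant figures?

I_x ≈ 4610 cm⁴

Break the section into simple shapes (no overlaps), measuring from the bottom-left corner of the bounding box.
Bottom flange: 14 × 1.2, A = 16.8 cm², y = 0.6 cm, Ī = 2.016 cm⁴.
Web: 0.6 × 21, A = 12.6 cm², y = 11.7 cm, Ī = 463.05 cm⁴.
Top flange: 14 × 1.2, A = 16.8 cm², y = 22.8 cm, Ī = 2.016 cm⁴.
By symmetry the centroid is at mid-height, ȳ = 11.7 cm.
Transfer each piece to the centroidal x-axis using Ī + A·d² with d = y − 11.7:
  bottom flange: d = -11.1 cm → contributes +2071.9 cm⁴
  web: d = 0 cm → contributes +463.05 cm⁴
  top flange: d = 11.1 cm → contributes +2071.9 cm⁴
Total I = 4606.9 cm⁴.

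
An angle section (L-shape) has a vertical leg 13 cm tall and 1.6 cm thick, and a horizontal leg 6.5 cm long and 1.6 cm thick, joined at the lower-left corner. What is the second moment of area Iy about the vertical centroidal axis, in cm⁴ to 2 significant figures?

Iy ≈ 80 cm⁴

Decompose the section into non-overlapping parts with the origin at the bottom-left of its bounding rectangle.
Vertical leg: 1.6 × 13, A = 20.8 cm², x = 0.8 cm, Ī = 4.437 cm⁴.
Horizontal leg (remainder): 4.9 × 1.6, A = 7.84 cm², x = 4.05 cm, Ī = 15.69 cm⁴.
Centroid: x̄ = ΣA·x / ΣA = 1.69 cm.
Transfer each piece to the vertical centroidal axis using Ī + A·d² with d = x − 1.69:
  vertical leg: d = -0.8897 cm → contributes +20.9 cm⁴
  horizontal leg (remainder): d = 2.36 cm → contributes +59.36 cm⁴
Total I = 80.27 cm⁴.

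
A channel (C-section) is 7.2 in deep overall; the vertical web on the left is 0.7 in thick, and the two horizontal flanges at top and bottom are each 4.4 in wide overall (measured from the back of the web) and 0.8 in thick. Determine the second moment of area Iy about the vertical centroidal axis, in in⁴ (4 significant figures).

Break the section into simple shapes (no overlaps), measuring from the bottom-left corner of the bounding box.
Web: 0.7 × 7.2, A = 5.04 in², x = 0.35 in, Ī = 0.2058 in⁴.
Top flange (beyond web): 3.7 × 0.8, A = 2.96 in², x = 2.55 in, Ī = 3.37687 in⁴.
Bottom flange (beyond web): 3.7 × 0.8, A = 2.96 in², x = 2.55 in, Ī = 3.37687 in⁴.
Centroid: x̄ = ΣA·x / ΣA = 1.53832 in.
Transfer each piece to the vertical centroidal axis using Ī + A·d² with d = x − 1.53832:
  web: d = -1.18832 in → contributes +7.32282 in⁴
  top flange (beyond web): d = 1.01168 in → contributes +6.40641 in⁴
  bottom flange (beyond web): d = 1.01168 in → contributes +6.40641 in⁴
Total I = 20.1356 in⁴.

Iy ≈ 20.14 in⁴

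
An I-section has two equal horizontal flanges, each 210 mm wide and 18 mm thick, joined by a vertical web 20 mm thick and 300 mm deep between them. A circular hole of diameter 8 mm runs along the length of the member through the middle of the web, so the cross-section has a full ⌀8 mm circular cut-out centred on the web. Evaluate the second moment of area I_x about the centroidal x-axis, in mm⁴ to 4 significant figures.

Split into non-overlapping primitives; take the origin at the lower-left of the bounding box.
Bottom flange: 210 × 18, A = 3 780 mm², y = 9 mm, Ī = 102 060 mm⁴.
Web: 20 × 300, A = 6 000 mm², y = 168 mm, Ī = 45 000 000 mm⁴.
Top flange: 210 × 18, A = 3 780 mm², y = 327 mm, Ī = 102 060 mm⁴.
Hole (subtracted): ⌀8, A = 50.2655 mm², y = 168 mm, Ī = 201.062 mm⁴.
By symmetry the centroid is at mid-height, ȳ = 168 mm.
Transfer each piece to the centroidal x-axis using Ī + A·d² with d = y − 168:
  bottom flange: d = -159 mm → contributes +95 664 240 mm⁴
  web: d = 0 mm → contributes +45 000 000 mm⁴
  top flange: d = 159 mm → contributes +95 664 240 mm⁴
  hole: d = 0 mm → contributes −201.062 mm⁴
Total I = 236 328 279 mm⁴.

I_x ≈ 2.363 × 10⁸ mm⁴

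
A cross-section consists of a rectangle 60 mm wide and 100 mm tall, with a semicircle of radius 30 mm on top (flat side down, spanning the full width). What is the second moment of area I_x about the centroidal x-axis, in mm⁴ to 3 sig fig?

I_x ≈ 9.59 × 10⁶ mm⁴

Split into non-overlapping primitives; take the origin at the lower-left of the bounding box.
Rectangular body: 60 × 100, A = 6 000 mm², y = 50 mm, Ī = 5 000 000 mm⁴.
Semicircular cap: semicircle r = 30, A = 1413.7 mm², y = 112.73 mm, Ī = 88 903 mm⁴.
Centroid: ȳ = ΣA·y / ΣA = 61.962 mm.
Transfer each piece to the centroidal x-axis using Ī + A·d² with d = y − 61.962:
  rectangular body: d = -11.962 mm → contributes +5 858 594 mm⁴
  semicircular cap: d = 50.77 mm → contributes +3 732 889 mm⁴
Total I = 9 591 483 mm⁴.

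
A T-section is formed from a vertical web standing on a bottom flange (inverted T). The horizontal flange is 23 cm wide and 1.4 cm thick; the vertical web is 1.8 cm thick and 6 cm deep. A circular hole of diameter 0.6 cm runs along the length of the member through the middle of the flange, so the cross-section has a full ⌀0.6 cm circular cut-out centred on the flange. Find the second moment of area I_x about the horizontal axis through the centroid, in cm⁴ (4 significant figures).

Split into non-overlapping primitives; take the origin at the lower-left of the bounding box.
Flange: 23 × 1.4, A = 32.2 cm², y = 0.7 cm, Ī = 5.25933 cm⁴.
Web: 1.8 × 6, A = 10.8 cm², y = 4.4 cm, Ī = 32.4 cm⁴.
Hole (subtracted): ⌀0.6, A = 0.282743 cm², y = 0.7 cm, Ī = 0.00636173 cm⁴.
Centroid: ȳ = ΣA·y / ΣA = 1.63545 cm.
Transfer each piece to the horizontal axis through the centroid using Ī + A·d² with d = y − 1.63545:
  flange: d = -0.935453 cm → contributes +33.4367 cm⁴
  web: d = 2.76455 cm → contributes +114.941 cm⁴
  hole: d = -0.935453 cm → contributes −0.253783 cm⁴
Total I = 148.124 cm⁴.

I_x ≈ 148.1 cm⁴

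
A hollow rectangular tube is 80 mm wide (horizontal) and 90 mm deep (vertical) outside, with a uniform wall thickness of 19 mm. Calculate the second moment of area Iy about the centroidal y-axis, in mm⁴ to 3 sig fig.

Iy ≈ 3.52 × 10⁶ mm⁴

Split into non-overlapping primitives; take the origin at the lower-left of the bounding box.
Outer rectangle: 80 × 90, A = 7 200 mm², x = 40 mm, Ī = 3 840 000 mm⁴.
Inner void (subtracted): 42 × 52, A = 2 184 mm², x = 40 mm, Ī = 321 048 mm⁴.
By symmetry the centroid is at mid-width, x̄ = 40 mm.
All pieces are centred on the centroidal y-axis, so I = ΣĪ (holes subtracted) = 3 518 952 mm⁴.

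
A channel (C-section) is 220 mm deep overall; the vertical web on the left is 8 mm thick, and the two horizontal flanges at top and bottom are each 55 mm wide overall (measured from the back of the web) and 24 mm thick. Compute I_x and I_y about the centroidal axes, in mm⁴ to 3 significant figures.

Split into non-overlapping primitives; take the origin at the lower-left of the bounding box.
Web: 8 × 220, A = 1 760 mm², y = 110 mm, Ī = 7 098 667 mm⁴.
Top flange (beyond web): 47 × 24, A = 1 128 mm², y = 208 mm, Ī = 54 144 mm⁴.
Bottom flange (beyond web): 47 × 24, A = 1 128 mm², y = 12 mm, Ī = 54 144 mm⁴.
By symmetry the centroid is at mid-height, ȳ = 110 mm.
Transfer each piece to the centroidal x-axis using Ī + A·d² with d = y − 110:
  web: d = 0 mm → contributes +7 098 667 mm⁴
  top flange (beyond web): d = 98 mm → contributes +10 887 456 mm⁴
  bottom flange (beyond web): d = -98 mm → contributes +10 887 456 mm⁴
Total I = 28 873 579 mm⁴.
For the y-axis: x̄ = 19.448 mm.
Repeating about the centroidal y-axis gives I_y = 1 172 372 mm⁴.

I_x ≈ 2.89 × 10⁷ mm⁴, I_y ≈ 1.17 × 10⁶ mm⁴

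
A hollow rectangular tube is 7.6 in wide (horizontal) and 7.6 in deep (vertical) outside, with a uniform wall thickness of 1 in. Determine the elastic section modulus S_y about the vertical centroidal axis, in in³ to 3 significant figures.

S_y ≈ 51.6 in³

Decompose the section into non-overlapping parts with the origin at the bottom-left of its bounding rectangle.
Outer rectangle: 7.6 × 7.6, A = 57.76 in², x = 3.8 in, Ī = 278.02 in⁴.
Inner void (subtracted): 5.6 × 5.6, A = 31.36 in², x = 3.8 in, Ī = 81.954 in⁴.
By symmetry the centroid is at mid-width, x̄ = 3.8 in.
All pieces are centred on the vertical centroidal axis, so I = ΣĪ (holes subtracted) = 196.06 in⁴.
Extreme fibre distance c = 3.8 in; S = I/c = 51.596 in³.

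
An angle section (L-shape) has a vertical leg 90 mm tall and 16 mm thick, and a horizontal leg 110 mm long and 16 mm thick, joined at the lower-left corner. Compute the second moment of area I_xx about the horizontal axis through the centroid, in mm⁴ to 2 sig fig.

Break the section into simple shapes (no overlaps), measuring from the bottom-left corner of the bounding box.
Vertical leg: 16 × 90, A = 1 440 mm², y = 45 mm, Ī = 972 000 mm⁴.
Horizontal leg (remainder): 94 × 16, A = 1 504 mm², y = 8 mm, Ī = 32 085 mm⁴.
Centroid: ȳ = ΣA·y / ΣA = 26.1 mm.
Transfer each piece to the horizontal axis through the centroid using Ī + A·d² with d = y − 26.1:
  vertical leg: d = 18.9 mm → contributes +1 486 501 mm⁴
  horizontal leg (remainder): d = -18.1 mm → contributes +524 692 mm⁴
Total I = 2 011 193 mm⁴.

I_xx ≈ 2.0 × 10⁶ mm⁴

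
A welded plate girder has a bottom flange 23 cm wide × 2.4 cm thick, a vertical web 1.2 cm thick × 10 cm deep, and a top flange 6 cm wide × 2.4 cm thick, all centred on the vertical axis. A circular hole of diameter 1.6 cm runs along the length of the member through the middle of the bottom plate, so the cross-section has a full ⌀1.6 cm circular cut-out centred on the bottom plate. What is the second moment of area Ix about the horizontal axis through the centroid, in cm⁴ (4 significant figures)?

Break the section into simple shapes (no overlaps), measuring from the bottom-left corner of the bounding box.
Bottom plate: 23 × 2.4, A = 55.2 cm², y = 1.2 cm, Ī = 26.496 cm⁴.
Web plate: 1.2 × 10, A = 12 cm², y = 7.4 cm, Ī = 100 cm⁴.
Top plate: 6 × 2.4, A = 14.4 cm², y = 13.6 cm, Ī = 6.912 cm⁴.
Hole (subtracted): ⌀1.6, A = 2.01062 cm², y = 1.2 cm, Ī = 0.321699 cm⁴.
Centroid: ȳ = ΣA·y / ΣA = 4.37831 cm.
Transfer each piece to the horizontal axis through the centroid using Ī + A·d² with d = y − 4.37831:
  bottom plate: d = -3.17831 cm → contributes +584.109 cm⁴
  web plate: d = 3.02169 cm → contributes +209.567 cm⁴
  top plate: d = 9.22169 cm → contributes +1231.48 cm⁴
  hole: d = -3.17831 cm → contributes −20.6323 cm⁴
Total I = 2004.52 cm⁴.

Ix ≈ 2005 cm⁴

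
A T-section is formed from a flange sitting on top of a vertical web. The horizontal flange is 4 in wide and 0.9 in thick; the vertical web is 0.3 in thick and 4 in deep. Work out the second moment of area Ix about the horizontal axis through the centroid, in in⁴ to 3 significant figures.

Ix ≈ 7.25 in⁴

Treat the section as a set of non-overlapping primitives; coordinates are from the bounding-box lower-left.
Flange: 4 × 0.9, A = 3.6 in², y = 4.45 in, Ī = 0.243 in⁴.
Web: 0.3 × 4, A = 1.2 in², y = 2 in, Ī = 1.6 in⁴.
Centroid: ȳ = ΣA·y / ΣA = 3.8375 in.
Transfer each piece to the horizontal axis through the centroid using Ī + A·d² with d = y − 3.8375:
  flange: d = 0.6125 in → contributes +1.5936 in⁴
  web: d = -1.8375 in → contributes +5.6517 in⁴
Total I = 7.2453 in⁴.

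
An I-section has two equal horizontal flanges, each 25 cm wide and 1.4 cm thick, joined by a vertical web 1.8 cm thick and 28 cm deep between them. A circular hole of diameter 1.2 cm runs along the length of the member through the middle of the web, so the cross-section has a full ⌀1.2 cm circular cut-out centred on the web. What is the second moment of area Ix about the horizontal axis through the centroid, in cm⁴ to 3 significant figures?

Decompose the section into non-overlapping parts with the origin at the bottom-left of its bounding rectangle.
Bottom flange: 25 × 1.4, A = 35 cm², y = 0.7 cm, Ī = 5.7167 cm⁴.
Web: 1.8 × 28, A = 50.4 cm², y = 15.4 cm, Ī = 3292.8 cm⁴.
Top flange: 25 × 1.4, A = 35 cm², y = 30.1 cm, Ī = 5.7167 cm⁴.
Hole (subtracted): ⌀1.2, A = 1.131 cm², y = 15.4 cm, Ī = 0.10179 cm⁴.
By symmetry the centroid is at mid-height, ȳ = 15.4 cm.
Transfer each piece to the horizontal axis through the centroid using Ī + A·d² with d = y − 15.4:
  bottom flange: d = -14.7 cm → contributes +7568.9 cm⁴
  web: d = 0 cm → contributes +3292.8 cm⁴
  top flange: d = 14.7 cm → contributes +7568.9 cm⁴
  hole: d = 0 cm → contributes −0.10179 cm⁴
Total I = 18 430 cm⁴.

Ix ≈ 1.84 × 10⁴ cm⁴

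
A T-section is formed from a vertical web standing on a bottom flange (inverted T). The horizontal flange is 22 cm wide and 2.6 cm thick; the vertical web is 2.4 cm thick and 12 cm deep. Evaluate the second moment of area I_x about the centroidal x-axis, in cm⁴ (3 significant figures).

I_x ≈ 1400 cm⁴

Decompose the section into non-overlapping parts with the origin at the bottom-left of its bounding rectangle.
Flange: 22 × 2.6, A = 57.2 cm², y = 1.3 cm, Ī = 32.223 cm⁴.
Web: 2.4 × 12, A = 28.8 cm², y = 8.6 cm, Ī = 345.6 cm⁴.
Centroid: ȳ = ΣA·y / ΣA = 3.7447 cm.
Transfer each piece to the centroidal x-axis using Ī + A·d² with d = y − 3.7447:
  flange: d = -2.4447 cm → contributes +374.07 cm⁴
  web: d = 4.8553 cm → contributes +1024.5 cm⁴
Total I = 1398.6 cm⁴.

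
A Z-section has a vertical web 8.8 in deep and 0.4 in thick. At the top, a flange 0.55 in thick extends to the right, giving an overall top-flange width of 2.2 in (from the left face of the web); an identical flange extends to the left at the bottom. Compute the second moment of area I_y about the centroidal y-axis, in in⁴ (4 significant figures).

Break the section into simple shapes (no overlaps), measuring from the bottom-left corner of the bounding box.
Web: 0.4 × 8.8, A = 3.52 in², x = 2 in, Ī = 0.0469333 in⁴.
Top flange (beyond web): 1.8 × 0.55, A = 0.99 in², x = 3.1 in, Ī = 0.2673 in⁴.
Bottom flange (beyond web): 1.8 × 0.55, A = 0.99 in², x = 0.9 in, Ī = 0.2673 in⁴.
Centroid: x̄ = ΣA·x / ΣA = 2 in.
Transfer each piece to the centroidal y-axis using Ī + A·d² with d = x − 2:
  web: d = 0 in → contributes +0.0469333 in⁴
  top flange (beyond web): d = 1.1 in → contributes +1.4652 in⁴
  bottom flange (beyond web): d = -1.1 in → contributes +1.4652 in⁴
Total I = 2.97733 in⁴.

I_y ≈ 2.977 in⁴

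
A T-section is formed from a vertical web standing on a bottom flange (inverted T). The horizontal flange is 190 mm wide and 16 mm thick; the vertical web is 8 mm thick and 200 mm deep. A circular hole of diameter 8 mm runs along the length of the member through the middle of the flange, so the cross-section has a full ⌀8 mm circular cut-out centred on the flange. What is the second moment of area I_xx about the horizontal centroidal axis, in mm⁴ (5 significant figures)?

Treat the section as a set of non-overlapping primitives; coordinates are from the bounding-box lower-left.
Flange: 190 × 16, A = 3 040 mm², y = 8 mm, Ī = 64853.33 mm⁴.
Web: 8 × 200, A = 1 600 mm², y = 116 mm, Ī = 5 333 333 mm⁴.
Hole (subtracted): ⌀8, A = 50.26548 mm², y = 8 mm, Ī = 201.0619 mm⁴.
Centroid: ȳ = ΣA·y / ΣA = 45.64924 mm.
Transfer each piece to the horizontal centroidal axis using Ī + A·d² with d = y − 45.64924:
  flange: d = -37.64924 mm → contributes +4 373 947 mm⁴
  web: d = 70.35076 mm → contributes +13 252 101 mm⁴
  hole: d = -37.64924 mm → contributes −71450.62 mm⁴
Total I = 17 554 598 mm⁴.

I_xx ≈ 1.7555 × 10⁷ mm⁴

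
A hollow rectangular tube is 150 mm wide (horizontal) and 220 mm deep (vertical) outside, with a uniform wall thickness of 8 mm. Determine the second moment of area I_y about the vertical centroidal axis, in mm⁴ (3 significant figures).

I_y ≈ 2.10 × 10⁷ mm⁴

Decompose the section into non-overlapping parts with the origin at the bottom-left of its bounding rectangle.
Outer rectangle: 150 × 220, A = 33 000 mm², x = 75 mm, Ī = 61 875 000 mm⁴.
Inner void (subtracted): 134 × 204, A = 27 336 mm², x = 75 mm, Ī = 40 903 768 mm⁴.
By symmetry the centroid is at mid-width, x̄ = 75 mm.
All pieces are centred on the vertical centroidal axis, so I = ΣĪ (holes subtracted) = 20 971 232 mm⁴.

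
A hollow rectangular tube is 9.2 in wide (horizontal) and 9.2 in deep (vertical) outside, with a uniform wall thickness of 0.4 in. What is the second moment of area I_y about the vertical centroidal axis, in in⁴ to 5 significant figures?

Break the section into simple shapes (no overlaps), measuring from the bottom-left corner of the bounding box.
Outer rectangle: 9.2 × 9.2, A = 84.64 in², x = 4.6 in, Ī = 596.9941 in⁴.
Inner void (subtracted): 8.4 × 8.4, A = 70.56 in², x = 4.6 in, Ī = 414.8928 in⁴.
By symmetry the centroid is at mid-width, x̄ = 4.6 in.
All pieces are centred on the vertical centroidal axis, so I = ΣĪ (holes subtracted) = 182.1013 in⁴.

I_y ≈ 182.10 in⁴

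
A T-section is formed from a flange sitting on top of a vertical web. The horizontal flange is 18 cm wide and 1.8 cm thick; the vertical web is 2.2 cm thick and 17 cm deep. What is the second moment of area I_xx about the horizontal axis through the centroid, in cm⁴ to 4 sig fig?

Treat the section as a set of non-overlapping primitives; coordinates are from the bounding-box lower-left.
Flange: 18 × 1.8, A = 32.4 cm², y = 17.9 cm, Ī = 8.748 cm⁴.
Web: 2.2 × 17, A = 37.4 cm², y = 8.5 cm, Ī = 900.717 cm⁴.
Centroid: ȳ = ΣA·y / ΣA = 12.8633 cm.
Transfer each piece to the horizontal axis through the centroid using Ī + A·d² with d = y − 12.8633:
  flange: d = 5.03668 cm → contributes +830.675 cm⁴
  web: d = -4.36332 cm → contributes +1612.76 cm⁴
Total I = 2443.43 cm⁴.

I_xx ≈ 2443 cm⁴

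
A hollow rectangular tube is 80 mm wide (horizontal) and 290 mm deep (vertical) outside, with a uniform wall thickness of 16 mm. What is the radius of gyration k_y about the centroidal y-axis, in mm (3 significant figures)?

Break the section into simple shapes (no overlaps), measuring from the bottom-left corner of the bounding box.
Outer rectangle: 80 × 290, A = 23 200 mm², x = 40 mm, Ī = 12 373 333 mm⁴.
Inner void (subtracted): 48 × 258, A = 12 384 mm², x = 40 mm, Ī = 2 377 728 mm⁴.
By symmetry the centroid is at mid-width, x̄ = 40 mm.
All pieces are centred on the centroidal y-axis, so I = ΣĪ (holes subtracted) = 9 995 605 mm⁴.
Radius of gyration: k = √(I/A) = √(9 995 605 / 10 816) = 30.4 mm.

k_y ≈ 30.4 mm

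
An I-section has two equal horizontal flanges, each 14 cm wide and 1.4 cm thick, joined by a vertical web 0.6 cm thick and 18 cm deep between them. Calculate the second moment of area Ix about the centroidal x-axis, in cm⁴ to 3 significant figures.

Ix ≈ 3990 cm⁴

Split into non-overlapping primitives; take the origin at the lower-left of the bounding box.
Bottom flange: 14 × 1.4, A = 19.6 cm², y = 0.7 cm, Ī = 3.2013 cm⁴.
Web: 0.6 × 18, A = 10.8 cm², y = 10.4 cm, Ī = 291.6 cm⁴.
Top flange: 14 × 1.4, A = 19.6 cm², y = 20.1 cm, Ī = 3.2013 cm⁴.
By symmetry the centroid is at mid-height, ȳ = 10.4 cm.
Transfer each piece to the centroidal x-axis using Ī + A·d² with d = y − 10.4:
  bottom flange: d = -9.7 cm → contributes +1847.4 cm⁴
  web: d = 0 cm → contributes +291.6 cm⁴
  top flange: d = 9.7 cm → contributes +1847.4 cm⁴
Total I = 3986.3 cm⁴.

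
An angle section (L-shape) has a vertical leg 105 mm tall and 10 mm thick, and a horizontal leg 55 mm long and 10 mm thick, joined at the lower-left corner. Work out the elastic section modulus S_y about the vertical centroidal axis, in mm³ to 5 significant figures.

Decompose the section into non-overlapping parts with the origin at the bottom-left of its bounding rectangle.
Vertical leg: 10 × 105, A = 1 050 mm², x = 5 mm, Ī = 8 750 mm⁴.
Horizontal leg (remainder): 45 × 10, A = 450 mm², x = 32.5 mm, Ī = 75937.5 mm⁴.
Centroid: x̄ = ΣA·x / ΣA = 13.25 mm.
Transfer each piece to the vertical centroidal axis using Ī + A·d² with d = x − 13.25:
  vertical leg: d = -8.25 mm → contributes +80215.63 mm⁴
  horizontal leg (remainder): d = 19.25 mm → contributes +242690.6 mm⁴
Total I = 322906.3 mm⁴.
Extreme fibre distance c = 41.75 mm; S = I/c = 7734.281 mm³.

S_y ≈ 7734.3 mm³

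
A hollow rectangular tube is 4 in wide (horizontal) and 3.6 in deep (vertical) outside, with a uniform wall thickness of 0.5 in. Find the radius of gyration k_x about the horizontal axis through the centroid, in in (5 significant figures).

Split into non-overlapping primitives; take the origin at the lower-left of the bounding box.
Outer rectangle: 4 × 3.6, A = 14.4 in², y = 1.8 in, Ī = 15.552 in⁴.
Inner void (subtracted): 3 × 2.6, A = 7.8 in², y = 1.8 in, Ī = 4.394 in⁴.
By symmetry the centroid is at mid-height, ȳ = 1.8 in.
All pieces are centred on the horizontal axis through the centroid, so I = ΣĪ (holes subtracted) = 11.158 in⁴.
Radius of gyration: k = √(I/A) = √(11.158 / 6.6) = 1.300233 in.

k_x ≈ 1.3002 in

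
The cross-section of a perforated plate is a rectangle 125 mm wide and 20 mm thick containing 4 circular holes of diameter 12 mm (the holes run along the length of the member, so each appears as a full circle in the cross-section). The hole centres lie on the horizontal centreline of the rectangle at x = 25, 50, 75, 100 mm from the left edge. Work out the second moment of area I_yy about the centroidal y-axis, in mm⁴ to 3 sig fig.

I_yy ≈ 2.90 × 10⁶ mm⁴

Split into non-overlapping primitives; take the origin at the lower-left of the bounding box.
Plate: 125 × 20, A = 2 500 mm², x = 62.5 mm, Ī = 3 255 208 mm⁴.
Hole 1 (subtracted): ⌀12, A = 113.1 mm², x = 25 mm, Ī = 1017.9 mm⁴.
Hole 2 (subtracted): ⌀12, A = 113.1 mm², x = 50 mm, Ī = 1017.9 mm⁴.
Hole 3 (subtracted): ⌀12, A = 113.1 mm², x = 75 mm, Ī = 1017.9 mm⁴.
Hole 4 (subtracted): ⌀12, A = 113.1 mm², x = 100 mm, Ī = 1017.9 mm⁴.
By symmetry the centroid is at mid-width, x̄ = 62.5 mm.
Transfer each piece to the centroidal y-axis using Ī + A·d² with d = x − 62.5:
  plate: d = 0 mm → contributes +3 255 208 mm⁴
  hole 1: d = -37.5 mm → contributes −160 061 mm⁴
  hole 2: d = -12.5 mm → contributes −18 689 mm⁴
  hole 3: d = 12.5 mm → contributes −18 689 mm⁴
  hole 4: d = 37.5 mm → contributes −160 061 mm⁴
Total I = 2 897 708 mm⁴.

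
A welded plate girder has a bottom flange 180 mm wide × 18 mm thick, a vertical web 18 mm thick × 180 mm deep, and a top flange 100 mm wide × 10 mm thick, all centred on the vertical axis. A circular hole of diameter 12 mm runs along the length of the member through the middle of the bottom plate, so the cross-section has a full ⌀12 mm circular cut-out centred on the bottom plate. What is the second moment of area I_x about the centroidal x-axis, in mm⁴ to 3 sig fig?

Decompose the section into non-overlapping parts with the origin at the bottom-left of its bounding rectangle.
Bottom plate: 180 × 18, A = 3 240 mm², y = 9 mm, Ī = 87 480 mm⁴.
Web plate: 18 × 180, A = 3 240 mm², y = 108 mm, Ī = 8 748 000 mm⁴.
Top plate: 100 × 10, A = 1 000 mm², y = 203 mm, Ī = 8333.3 mm⁴.
Hole (subtracted): ⌀12, A = 113.1 mm², y = 9 mm, Ī = 1017.9 mm⁴.
Centroid: ȳ = ΣA·y / ΣA = 78.875 mm.
Transfer each piece to the centroidal x-axis using Ī + A·d² with d = y − 78.875:
  bottom plate: d = -69.875 mm → contributes +15 906 688 mm⁴
  web plate: d = 29.125 mm → contributes +11 496 440 mm⁴
  top plate: d = 124.13 mm → contributes +15 415 427 mm⁴
  hole: d = -69.875 mm → contributes −553 212 mm⁴
Total I = 42 265 343 mm⁴.

I_x ≈ 4.23 × 10⁷ mm⁴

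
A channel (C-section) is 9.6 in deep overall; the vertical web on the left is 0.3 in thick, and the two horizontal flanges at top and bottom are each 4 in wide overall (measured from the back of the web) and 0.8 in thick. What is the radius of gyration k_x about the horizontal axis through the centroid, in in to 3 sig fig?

k_x ≈ 3.95 in

Decompose the section into non-overlapping parts with the origin at the bottom-left of its bounding rectangle.
Web: 0.3 × 9.6, A = 2.88 in², y = 4.8 in, Ī = 22.118 in⁴.
Top flange (beyond web): 3.7 × 0.8, A = 2.96 in², y = 9.2 in, Ī = 0.15787 in⁴.
Bottom flange (beyond web): 3.7 × 0.8, A = 2.96 in², y = 0.4 in, Ī = 0.15787 in⁴.
By symmetry the centroid is at mid-height, ȳ = 4.8 in.
Transfer each piece to the horizontal axis through the centroid using Ī + A·d² with d = y − 4.8:
  web: d = 0 in → contributes +22.118 in⁴
  top flange (beyond web): d = 4.4 in → contributes +57.463 in⁴
  bottom flange (beyond web): d = -4.4 in → contributes +57.463 in⁴
Total I = 137.05 in⁴.
Radius of gyration: k = √(I/A) = √(137.05 / 8.8) = 3.9463 in.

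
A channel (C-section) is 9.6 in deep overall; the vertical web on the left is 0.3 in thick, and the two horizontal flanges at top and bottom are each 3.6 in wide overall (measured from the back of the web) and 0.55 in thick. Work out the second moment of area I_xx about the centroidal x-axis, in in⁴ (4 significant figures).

I_xx ≈ 96.54 in⁴

Treat the section as a set of non-overlapping primitives; coordinates are from the bounding-box lower-left.
Web: 0.3 × 9.6, A = 2.88 in², y = 4.8 in, Ī = 22.1184 in⁴.
Top flange (beyond web): 3.3 × 0.55, A = 1.815 in², y = 9.325 in, Ī = 0.0457531 in⁴.
Bottom flange (beyond web): 3.3 × 0.55, A = 1.815 in², y = 0.275 in, Ī = 0.0457531 in⁴.
By symmetry the centroid is at mid-height, ȳ = 4.8 in.
Transfer each piece to the centroidal x-axis using Ī + A·d² with d = y − 4.8:
  web: d = 0 in → contributes +22.1184 in⁴
  top flange (beyond web): d = 4.525 in → contributes +37.209 in⁴
  bottom flange (beyond web): d = -4.525 in → contributes +37.209 in⁴
Total I = 96.5364 in⁴.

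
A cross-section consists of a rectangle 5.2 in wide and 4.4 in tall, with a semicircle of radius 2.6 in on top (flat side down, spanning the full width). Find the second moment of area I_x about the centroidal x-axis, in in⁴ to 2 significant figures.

I_x ≈ 120 in⁴

Treat the section as a set of non-overlapping primitives; coordinates are from the bounding-box lower-left.
Rectangular body: 5.2 × 4.4, A = 22.88 in², y = 2.2 in, Ī = 36.91 in⁴.
Semicircular cap: semicircle r = 2.6, A = 10.62 in², y = 5.503 in, Ī = 5.016 in⁴.
Centroid: ȳ = ΣA·y / ΣA = 3.247 in.
Transfer each piece to the centroidal x-axis using Ī + A·d² with d = y − 3.247:
  rectangular body: d = -1.047 in → contributes +62 in⁴
  semicircular cap: d = 2.256 in → contributes +59.07 in⁴
Total I = 121.1 in⁴.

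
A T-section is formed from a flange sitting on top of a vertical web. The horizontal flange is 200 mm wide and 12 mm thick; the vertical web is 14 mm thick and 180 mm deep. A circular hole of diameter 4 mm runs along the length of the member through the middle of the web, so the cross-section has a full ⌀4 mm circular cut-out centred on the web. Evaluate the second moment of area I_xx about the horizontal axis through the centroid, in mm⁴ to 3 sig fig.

I_xx ≈ 1.81 × 10⁷ mm⁴

Decompose the section into non-overlapping parts with the origin at the bottom-left of its bounding rectangle.
Flange: 200 × 12, A = 2 400 mm², y = 186 mm, Ī = 28 800 mm⁴.
Web: 14 × 180, A = 2 520 mm², y = 90 mm, Ī = 6 804 000 mm⁴.
Hole (subtracted): ⌀4, A = 12.566 mm², y = 90 mm, Ī = 12.566 mm⁴.
Centroid: ȳ = ΣA·y / ΣA = 136.95 mm.
Transfer each piece to the horizontal axis through the centroid using Ī + A·d² with d = y − 136.95:
  flange: d = 49.051 mm → contributes +5 803 158 mm⁴
  web: d = -46.949 mm → contributes +12 358 649 mm⁴
  hole: d = -46.949 mm → contributes −27 712 mm⁴
Total I = 18 134 096 mm⁴.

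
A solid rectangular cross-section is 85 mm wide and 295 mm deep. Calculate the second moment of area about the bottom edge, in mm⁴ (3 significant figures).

I_base ≈ 7.27 × 10⁸ mm⁴

The section: 85 × 295, A = 25 075 mm², y = 147.5 mm, Ī = 181 845 990 mm⁴.
Transfer it to the bottom edge using Ī + A·d² with d = y − 0:
  the section: d = 147.5 mm → contributes +727 383 958 mm⁴
Total I = 727 383 958 mm⁴.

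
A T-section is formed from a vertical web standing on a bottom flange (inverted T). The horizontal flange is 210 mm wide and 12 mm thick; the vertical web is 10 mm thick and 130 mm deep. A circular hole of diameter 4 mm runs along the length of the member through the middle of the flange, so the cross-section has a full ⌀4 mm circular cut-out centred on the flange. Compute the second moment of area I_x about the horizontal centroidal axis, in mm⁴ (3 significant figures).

Decompose the section into non-overlapping parts with the origin at the bottom-left of its bounding rectangle.
Flange: 210 × 12, A = 2 520 mm², y = 6 mm, Ī = 30 240 mm⁴.
Web: 10 × 130, A = 1 300 mm², y = 77 mm, Ī = 1 830 833 mm⁴.
Hole (subtracted): ⌀4, A = 12.566 mm², y = 6 mm, Ī = 12.566 mm⁴.
Centroid: ȳ = ΣA·y / ΣA = 30.242 mm.
Transfer each piece to the horizontal centroidal axis using Ī + A·d² with d = y − 30.242:
  flange: d = -24.242 mm → contributes +1 511 186 mm⁴
  web: d = 46.758 mm → contributes +4 673 031 mm⁴
  hole: d = -24.242 mm → contributes −7397.5 mm⁴
Total I = 6 176 819 mm⁴.

I_x ≈ 6.18 × 10⁶ mm⁴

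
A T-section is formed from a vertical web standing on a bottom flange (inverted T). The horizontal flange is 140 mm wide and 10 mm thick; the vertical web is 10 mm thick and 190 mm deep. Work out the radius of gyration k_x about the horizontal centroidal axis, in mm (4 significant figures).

k_x ≈ 64.64 mm

Decompose the section into non-overlapping parts with the origin at the bottom-left of its bounding rectangle.
Flange: 140 × 10, A = 1 400 mm², y = 5 mm, Ī = 11666.7 mm⁴.
Web: 10 × 190, A = 1 900 mm², y = 105 mm, Ī = 5 715 833 mm⁴.
Centroid: ȳ = ΣA·y / ΣA = 62.5758 mm.
Transfer each piece to the horizontal centroidal axis using Ī + A·d² with d = y − 62.5758:
  flange: d = -57.5758 mm → contributes +4 652 622 mm⁴
  web: d = 42.4242 mm → contributes +9 135 484 mm⁴
Total I = 13 788 106 mm⁴.
Radius of gyration: k = √(I/A) = √(13 788 106 / 3 300) = 64.6391 mm.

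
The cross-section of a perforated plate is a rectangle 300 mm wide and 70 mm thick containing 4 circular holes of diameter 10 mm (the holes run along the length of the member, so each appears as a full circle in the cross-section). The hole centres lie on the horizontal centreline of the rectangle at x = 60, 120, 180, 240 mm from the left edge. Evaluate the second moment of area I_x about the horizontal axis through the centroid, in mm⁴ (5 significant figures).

I_x ≈ 8.5730 × 10⁶ mm⁴

Split into non-overlapping primitives; take the origin at the lower-left of the bounding box.
Plate: 300 × 70, A = 21 000 mm², y = 35 mm, Ī = 8 575 000 mm⁴.
Hole 1 (subtracted): ⌀10, A = 78.53982 mm², y = 35 mm, Ī = 490.8739 mm⁴.
Hole 2 (subtracted): ⌀10, A = 78.53982 mm², y = 35 mm, Ī = 490.8739 mm⁴.
Hole 3 (subtracted): ⌀10, A = 78.53982 mm², y = 35 mm, Ī = 490.8739 mm⁴.
Hole 4 (subtracted): ⌀10, A = 78.53982 mm², y = 35 mm, Ī = 490.8739 mm⁴.
By symmetry the centroid is at mid-height, ȳ = 35 mm.
All pieces are centred on the horizontal axis through the centroid, so I = ΣĪ (holes subtracted) = 8 573 037 mm⁴.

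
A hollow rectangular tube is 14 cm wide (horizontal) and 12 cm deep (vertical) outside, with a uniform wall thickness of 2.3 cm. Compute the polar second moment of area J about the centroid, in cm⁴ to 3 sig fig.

Break the section into simple shapes (no overlaps), measuring from the bottom-left corner of the bounding box.
Outer rectangle: 14 × 12, A = 168 cm², y = 6 cm, Ī = 2 016 cm⁴.
Inner void (subtracted): 9.4 × 7.4, A = 69.56 cm², y = 6 cm, Ī = 317.43 cm⁴.
By symmetry the centroid is at mid-height, ȳ = 6 cm.
All pieces are centred on the centroidal x-axis, so I = ΣĪ (holes subtracted) = 1698.6 cm⁴.
Repeating about the centroidal y-axis gives I_y = 2231.8 cm⁴.
Polar second moment: J = I_x + I_y = 3930.4 cm⁴.

J ≈ 3930 cm⁴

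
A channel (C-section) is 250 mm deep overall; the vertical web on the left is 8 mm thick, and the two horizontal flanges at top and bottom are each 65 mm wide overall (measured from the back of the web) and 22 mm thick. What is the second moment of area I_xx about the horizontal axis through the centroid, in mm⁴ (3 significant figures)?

Split into non-overlapping primitives; take the origin at the lower-left of the bounding box.
Web: 8 × 250, A = 2 000 mm², y = 125 mm, Ī = 10 416 667 mm⁴.
Top flange (beyond web): 57 × 22, A = 1 254 mm², y = 239 mm, Ī = 50 578 mm⁴.
Bottom flange (beyond web): 57 × 22, A = 1 254 mm², y = 11 mm, Ī = 50 578 mm⁴.
By symmetry the centroid is at mid-height, ȳ = 125 mm.
Transfer each piece to the horizontal axis through the centroid using Ī + A·d² with d = y − 125:
  web: d = 0 mm → contributes +10 416 667 mm⁴
  top flange (beyond web): d = 114 mm → contributes +16 347 562 mm⁴
  bottom flange (beyond web): d = -114 mm → contributes +16 347 562 mm⁴
Total I = 43 111 791 mm⁴.

I_xx ≈ 4.31 × 10⁷ mm⁴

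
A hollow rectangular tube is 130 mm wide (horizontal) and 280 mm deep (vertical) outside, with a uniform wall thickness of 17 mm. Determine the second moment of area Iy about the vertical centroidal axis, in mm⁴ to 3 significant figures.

Iy ≈ 3.31 × 10⁷ mm⁴

Break the section into simple shapes (no overlaps), measuring from the bottom-left corner of the bounding box.
Outer rectangle: 130 × 280, A = 36 400 mm², x = 65 mm, Ī = 51 263 333 mm⁴.
Inner void (subtracted): 96 × 246, A = 23 616 mm², x = 65 mm, Ī = 18 137 088 mm⁴.
By symmetry the centroid is at mid-width, x̄ = 65 mm.
All pieces are centred on the vertical centroidal axis, so I = ΣĪ (holes subtracted) = 33 126 245 mm⁴.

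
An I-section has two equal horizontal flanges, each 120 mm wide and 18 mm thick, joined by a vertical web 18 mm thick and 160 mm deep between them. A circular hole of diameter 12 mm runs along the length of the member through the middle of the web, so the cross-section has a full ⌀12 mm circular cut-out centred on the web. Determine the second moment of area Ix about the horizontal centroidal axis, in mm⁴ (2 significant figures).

Ix ≈ 4.0 × 10⁷ mm⁴

Treat the section as a set of non-overlapping primitives; coordinates are from the bounding-box lower-left.
Bottom flange: 120 × 18, A = 2 160 mm², y = 9 mm, Ī = 58 320 mm⁴.
Web: 18 × 160, A = 2 880 mm², y = 98 mm, Ī = 6 144 000 mm⁴.
Top flange: 120 × 18, A = 2 160 mm², y = 187 mm, Ī = 58 320 mm⁴.
Hole (subtracted): ⌀12, A = 113.1 mm², y = 98 mm, Ī = 1 018 mm⁴.
By symmetry the centroid is at mid-height, ȳ = 98 mm.
Transfer each piece to the horizontal centroidal axis using Ī + A·d² with d = y − 98:
  bottom flange: d = -89 mm → contributes +17 167 680 mm⁴
  web: d = 0 mm → contributes +6 144 000 mm⁴
  top flange: d = 89 mm → contributes +17 167 680 mm⁴
  hole: d = 0 mm → contributes −1 018 mm⁴
Total I = 40 478 342 mm⁴.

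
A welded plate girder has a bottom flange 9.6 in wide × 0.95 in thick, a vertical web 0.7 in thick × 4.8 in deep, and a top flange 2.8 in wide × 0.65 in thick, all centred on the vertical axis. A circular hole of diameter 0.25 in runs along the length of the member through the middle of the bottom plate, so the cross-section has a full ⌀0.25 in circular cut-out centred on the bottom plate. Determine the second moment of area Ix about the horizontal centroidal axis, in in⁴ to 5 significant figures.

Ix ≈ 64.394 in⁴

Decompose the section into non-overlapping parts with the origin at the bottom-left of its bounding rectangle.
Bottom plate: 9.6 × 0.95, A = 9.12 in², y = 0.475 in, Ī = 0.6859 in⁴.
Web plate: 0.7 × 4.8, A = 3.36 in², y = 3.35 in, Ī = 6.4512 in⁴.
Top plate: 2.8 × 0.65, A = 1.82 in², y = 6.075 in, Ī = 0.06407917 in⁴.
Hole (subtracted): ⌀0.25, A = 0.04908739 in², y = 0.475 in, Ī = 0.0001917476 in⁴.
Centroid: ȳ = ΣA·y / ΣA = 1.868034 in.
Transfer each piece to the horizontal centroidal axis using Ī + A·d² with d = y − 1.868034:
  bottom plate: d = -1.393034 in → contributes +18.38365 in⁴
  web plate: d = 1.481966 in → contributes +13.83051 in⁴
  top plate: d = 4.206966 in → contributes +32.27547 in⁴
  hole: d = -1.393034 in → contributes −0.09544791 in⁴
Total I = 64.39418 in⁴.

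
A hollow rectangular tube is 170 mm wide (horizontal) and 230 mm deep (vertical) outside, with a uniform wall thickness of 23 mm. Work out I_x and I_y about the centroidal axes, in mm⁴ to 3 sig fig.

I_x ≈ 1.08 × 10⁸ mm⁴, I_y ≈ 6.49 × 10⁷ mm⁴

Decompose the section into non-overlapping parts with the origin at the bottom-left of its bounding rectangle.
Outer rectangle: 170 × 230, A = 39 100 mm², y = 115 mm, Ī = 172 365 833 mm⁴.
Inner void (subtracted): 124 × 184, A = 22 816 mm², y = 115 mm, Ī = 64 371 541 mm⁴.
By symmetry the centroid is at mid-height, ȳ = 115 mm.
All pieces are centred on the centroidal x-axis, so I = ΣĪ (holes subtracted) = 107 994 292 mm⁴.
Repeating about the centroidal y-axis gives I_y = 64 930 932 mm⁴.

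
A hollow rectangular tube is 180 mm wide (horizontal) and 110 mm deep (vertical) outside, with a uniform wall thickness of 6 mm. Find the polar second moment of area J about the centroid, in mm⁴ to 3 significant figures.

J ≈ 2.15 × 10⁷ mm⁴

Split into non-overlapping primitives; take the origin at the lower-left of the bounding box.
Outer rectangle: 180 × 110, A = 19 800 mm², y = 55 mm, Ī = 19 965 000 mm⁴.
Inner void (subtracted): 168 × 98, A = 16 464 mm², y = 55 mm, Ī = 13 176 688 mm⁴.
By symmetry the centroid is at mid-height, ȳ = 55 mm.
All pieces are centred on the centroidal x-axis, so I = ΣĪ (holes subtracted) = 6 788 312 mm⁴.
Repeating about the centroidal y-axis gives I_y = 14 736 672 mm⁴.
Polar second moment: J = I_x + I_y = 21 524 984 mm⁴.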